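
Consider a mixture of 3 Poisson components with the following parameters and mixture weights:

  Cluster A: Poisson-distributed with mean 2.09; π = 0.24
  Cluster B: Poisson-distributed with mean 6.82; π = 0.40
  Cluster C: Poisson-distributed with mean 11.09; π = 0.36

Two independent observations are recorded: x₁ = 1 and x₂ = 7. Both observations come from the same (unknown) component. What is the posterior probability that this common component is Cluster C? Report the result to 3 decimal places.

Apply Bayes' rule: the posterior for each component is proportional to its prior times its likelihood at x.
Since both observations come from the same component, the likelihood for component k is f_k(x₁)·f_k(x₂).
  L_A = [e^(−2.09)·2.09^1/1! = 0.258506] × [0.00427482] = 0.00110507
  L_B = [e^(−6.82)·6.82^1/1! = 0.00744554] × [0.148652] = 0.0011068
  L_C = [e^(−11.09)·11.09^1/1! = 0.00016928] × [0.0624834] = 1.05772e-05
Unnormalised posteriors:
  π_A·L_A = 0.24 × 0.00110507 = 0.000265216
  π_B·L_B = 0.40 × 0.0011068 = 0.000442719
  π_C·L_C = 0.36 × 1.05772e-05 = 3.80779e-06
Marginal: 0.000265216 + 0.000442719 + 3.80779e-06 = 0.000711743
So the posterior for Cluster C is 3.80779e-06 / 0.000711743 ≈ 0.005.

0.005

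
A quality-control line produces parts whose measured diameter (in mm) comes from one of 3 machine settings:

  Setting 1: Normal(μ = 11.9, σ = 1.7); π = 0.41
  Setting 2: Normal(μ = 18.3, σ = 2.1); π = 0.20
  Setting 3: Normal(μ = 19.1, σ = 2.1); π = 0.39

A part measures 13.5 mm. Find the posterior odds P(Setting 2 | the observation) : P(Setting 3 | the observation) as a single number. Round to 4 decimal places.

Since P(k|x) ∝ π_k f_k(x), the posterior odds are π_i f_i(x) / (π_j f_j(x)).
Evaluate each component's likelihood at the observed value:
  L_1 = (1/(1.7·√(2π)))·exp(−(13.5−11.9)²/(2·1.7²)) = 0.234672·exp(-0.44291) = 0.150699
  L_2 = (1/(2.1·√(2π)))·exp(−(13.5−18.3)²/(2·2.1²)) = 0.189973·exp(-2.61224) = 0.0139382
  L_3 = (1/(2.1·√(2π)))·exp(−(13.5−19.1)²/(2·2.1²)) = 0.189973·exp(-3.55556) = 0.00542666
Posterior odds = (π_2·L_2) / (π_3·L_3) = (0.20·0.0139382) / (0.39·0.00542666) = 0.00278764 / 0.0021164 ≈ 1.3172

1.3172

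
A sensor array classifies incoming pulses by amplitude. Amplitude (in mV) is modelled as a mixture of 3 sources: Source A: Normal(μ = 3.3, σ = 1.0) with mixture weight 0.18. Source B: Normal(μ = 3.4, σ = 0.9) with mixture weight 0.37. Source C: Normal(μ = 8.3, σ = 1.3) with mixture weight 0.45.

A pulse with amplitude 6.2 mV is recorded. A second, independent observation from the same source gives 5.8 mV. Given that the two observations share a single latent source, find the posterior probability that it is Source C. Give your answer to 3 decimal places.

0.981

The responsibility of component k is w_k f_k(x) divided by Σ_j w_j f_j(x).
Since both observations come from the same component, the likelihood for component k is f_k(x₁)·f_k(x₂).
  f_A = [(1/(1.0·√(2π)))·exp(−(6.2−3.3)²/(2·1.0²)) = 0.398942·exp(-4.20500) = 0.00595253] × [0.0175283] = 0.000104338
  f_B = [(1/(0.9·√(2π)))·exp(−(6.2−3.4)²/(2·0.9²)) = 0.443269·exp(-4.83951) = 0.00350668] × [0.0126622] = 4.44024e-05
  f_C = [(1/(1.3·√(2π)))·exp(−(6.2−8.3)²/(2·1.3²)) = 0.306879·exp(-1.30473) = 0.0832392] × [0.0482956] = 0.00402009
Prior × likelihood for each component:
  w_A·f_A = 0.18 × 0.000104338 = 1.87808e-05
  w_B·f_B = 0.37 × 4.44024e-05 = 1.64289e-05
  w_C·f_C = 0.45 × 0.00402009 = 0.00180904
Marginal: 1.87808e-05 + 1.64289e-05 + 0.00180904 = 0.00184425
P(Source C | x) ≈ 0.981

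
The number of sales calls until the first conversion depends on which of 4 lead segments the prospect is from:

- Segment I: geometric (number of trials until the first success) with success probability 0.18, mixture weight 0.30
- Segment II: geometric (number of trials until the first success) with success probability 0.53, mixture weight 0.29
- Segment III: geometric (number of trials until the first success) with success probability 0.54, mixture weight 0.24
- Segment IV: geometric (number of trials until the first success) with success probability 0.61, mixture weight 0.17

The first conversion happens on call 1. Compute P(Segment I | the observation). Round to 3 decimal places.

0.122

By Bayes' theorem, P(k | x) = P(Z=k) f_k(x) / Σ_j P(Z=j) f_j(x).
Evaluate each component's likelihood at the observed value:
  f_I = 0.18·(1−0.18)^0 = 0.18·1 = 0.18
  f_II = 0.53·(1−0.53)^0 = 0.53·1 = 0.53
  f_III = 0.54·(1−0.54)^0 = 0.54·1 = 0.54
  f_IV = 0.61·(1−0.61)^0 = 0.61·1 = 0.61
Prior × likelihood for each component:
  P(Z=I)·f_I = 0.30 × 0.18 = 0.054
  P(Z=II)·f_II = 0.29 × 0.53 = 0.1537
  P(Z=III)·f_III = 0.24 × 0.54 = 0.1296
  P(Z=IV)·f_IV = 0.17 × 0.61 = 0.1037
Marginal: 0.054 + 0.1537 + 0.1296 + 0.1037 = 0.441
Responsibility of Segment I: 0.054 / 0.441 ≈ 0.122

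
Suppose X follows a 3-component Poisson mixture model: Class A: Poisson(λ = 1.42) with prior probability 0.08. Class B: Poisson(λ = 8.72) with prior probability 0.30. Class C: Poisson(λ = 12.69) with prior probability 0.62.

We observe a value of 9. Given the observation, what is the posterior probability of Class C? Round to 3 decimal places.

0.533

Posterior ∝ prior × likelihood, so P(k | x) ∝ π_k f_k(x); normalise over all components.
Evaluate each component's likelihood at the observed value:
  f_A = e^(−1.42)·1.42^9/9! = 1.56363e-05
  f_B = e^(−8.72)·8.72^9/9! = 0.131171
  f_C = e^(−12.69)·12.69^9/9! = 0.0724761
Multiply by the mixture weights:
  π_A·f_A = 0.08 × 1.56363e-05 = 1.2509e-06
  π_B·f_B = 0.30 × 0.131171 = 0.0393513
  π_C·f_C = 0.62 × 0.0724761 = 0.0449352
Normaliser: 1.2509e-06 + 0.0393513 + 0.0449352 = 0.0842877
Responsibility of Class C: 0.0449352 / 0.0842877 ≈ 0.533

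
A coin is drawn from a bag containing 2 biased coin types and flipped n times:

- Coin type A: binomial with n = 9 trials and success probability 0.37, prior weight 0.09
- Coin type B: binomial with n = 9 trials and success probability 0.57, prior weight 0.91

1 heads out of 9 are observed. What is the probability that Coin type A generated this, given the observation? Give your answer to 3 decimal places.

By Bayes' theorem, P(k | x) = π_k f_k(x) / Σ_j π_j f_j(x).
Evaluate each component's likelihood at the observed value:
  f_A = C(9,1)·0.37^1·0.63^8 = 9·0.37·0.0248156 = 0.0826359
  f_B = C(9,1)·0.57^1·0.43^8 = 9·0.57·0.00116882 = 0.00599605
Weight by the priors:
  π_A·f_A = 0.09 × 0.0826359 = 0.00743723
  π_B·f_B = 0.91 × 0.00599605 = 0.0054564
Marginal: 0.00743723 + 0.0054564 = 0.0128936
P(Coin type A | 1 heads out of 9) ≈ 0.577

0.577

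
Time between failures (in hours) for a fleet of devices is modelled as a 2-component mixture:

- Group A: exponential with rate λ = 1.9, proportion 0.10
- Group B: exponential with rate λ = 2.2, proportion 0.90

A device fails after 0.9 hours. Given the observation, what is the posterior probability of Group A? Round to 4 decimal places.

0.1117

The responsibility of component k is π_k f_k(x) divided by Σ_j π_j f_j(x).
Exponential densities:
  L_A = 1.9·e^(−1.9·0.9) = 1.9·e^(−1.7100) = 0.343645
  L_B = 2.2·e^(−2.2·0.9) = 2.2·e^(−1.9800) = 0.303752
Weight by the priors:
  π_A·L_A = 0.10 × 0.343645 = 0.0343645
  π_B·L_B = 0.90 × 0.303752 = 0.273377
Marginal: 0.0343645 + 0.273377 = 0.307742
So the posterior for Group A is 0.0343645 / 0.307742 ≈ 0.1117.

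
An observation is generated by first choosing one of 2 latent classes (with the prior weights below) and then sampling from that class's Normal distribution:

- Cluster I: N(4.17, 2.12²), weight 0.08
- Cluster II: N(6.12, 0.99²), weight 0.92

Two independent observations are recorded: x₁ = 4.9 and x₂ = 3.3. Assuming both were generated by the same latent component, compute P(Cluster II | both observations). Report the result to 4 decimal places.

0.3302

Apply Bayes' rule: the posterior for each component is proportional to its prior times its likelihood at x.
Since both observations come from the same component, the likelihood for component k is f_k(x₁)·f_k(x₂).
  f_I = [(1/(2.12·√(2π)))·exp(−(4.9−4.17)²/(2·2.12²)) = 0.188180·exp(-0.05928) = 0.177348] × [0.172983] = 0.0306783
  f_II = [(1/(0.99·√(2π)))·exp(−(4.9−6.12)²/(2·0.99²)) = 0.402972·exp(-0.75931) = 0.188587] × [0.00697222] = 0.00131487
Weight by the priors:
  P(Z=I)·f_I = 0.08 × 0.0306783 = 0.00245427
  P(Z=II)·f_II = 0.92 × 0.00131487 = 0.00120968
Evidence: 0.00245427 + 0.00120968 = 0.00366394
P(Cluster II | x₁, x₂) ≈ 0.3302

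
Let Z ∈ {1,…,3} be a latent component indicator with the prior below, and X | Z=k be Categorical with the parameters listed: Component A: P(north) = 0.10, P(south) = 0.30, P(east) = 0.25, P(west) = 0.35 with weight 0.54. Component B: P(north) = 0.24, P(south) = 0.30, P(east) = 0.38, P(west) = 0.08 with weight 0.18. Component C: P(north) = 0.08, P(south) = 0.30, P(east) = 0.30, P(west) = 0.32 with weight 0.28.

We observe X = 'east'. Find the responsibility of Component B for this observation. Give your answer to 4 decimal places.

0.2380

Apply Bayes' rule: the posterior for each component is proportional to its prior times its likelihood at x.
Categorical probabilities:
  f_A = P(east | comp) = 0.25
  f_B = P(east | comp) = 0.38
  f_C = P(east | comp) = 0.30
Multiply by the mixture weights:
  π_A·f_A = 0.54 × 0.25 = 0.135
  π_B·f_B = 0.18 × 0.38 = 0.0684
  π_C·f_C = 0.28 × 0.3 = 0.084
Normaliser: 0.135 + 0.0684 + 0.084 = 0.2874
So the posterior for Component B is 0.0684 / 0.2874 ≈ 0.2380.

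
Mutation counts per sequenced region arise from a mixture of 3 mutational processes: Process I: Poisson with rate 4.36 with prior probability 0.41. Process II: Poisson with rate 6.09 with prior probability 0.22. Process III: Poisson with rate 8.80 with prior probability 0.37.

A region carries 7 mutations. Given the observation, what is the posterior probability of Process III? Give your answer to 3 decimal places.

0.422

Posterior ∝ prior × likelihood, so P(k | x) ∝ w_k f_k(x); normalise over all components.
Poisson probabilities:
  f_I = 0.0759366
  f_II = 0.139649
  f_III = 0.122224
Unnormalised posteriors:
  w_I·f_I = 0.41 × 0.0759366 = 0.031134
  w_II·f_II = 0.22 × 0.139649 = 0.0307227
  w_III·f_III = 0.37 × 0.122224 = 0.0452229
Sum: 0.031134 + 0.0307227 + 0.0452229 = 0.10708
P(Process III | the observation) = 0.0452229 / 0.10708 ≈ 0.422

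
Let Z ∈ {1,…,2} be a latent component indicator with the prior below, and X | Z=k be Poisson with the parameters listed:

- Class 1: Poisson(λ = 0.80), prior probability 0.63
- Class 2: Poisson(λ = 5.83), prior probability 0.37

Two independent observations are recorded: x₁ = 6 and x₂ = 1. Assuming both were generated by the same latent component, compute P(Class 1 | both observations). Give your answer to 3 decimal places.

0.035

By Bayes' theorem, P(k | x) = π_k f_k(x) / Σ_j π_j f_j(x).
Since both observations come from the same component, the likelihood for component k is f_k(x₁)·f_k(x₂).
  f_1 = [e^(−0.80)·0.80^6/6! = 0.000163596] × [0.359463] = 5.88066e-05
  f_2 = [e^(−5.83)·5.83^6/6! = 0.160229] × [0.017129] = 0.00274457
Unnormalised posteriors:
  π_1·f_1 = 0.63 × 5.88066e-05 = 3.70482e-05
  π_2·f_2 = 0.37 × 0.00274457 = 0.00101549
Normaliser: 3.70482e-05 + 0.00101549 = 0.00105254
P(Class 1 | x₁, x₂) ≈ 0.035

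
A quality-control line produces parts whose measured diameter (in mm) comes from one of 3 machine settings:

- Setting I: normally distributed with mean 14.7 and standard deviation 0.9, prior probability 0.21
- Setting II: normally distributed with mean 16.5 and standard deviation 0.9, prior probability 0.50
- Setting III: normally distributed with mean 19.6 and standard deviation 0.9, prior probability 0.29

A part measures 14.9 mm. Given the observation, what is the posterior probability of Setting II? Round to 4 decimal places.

0.3345

Posterior ∝ prior × likelihood, so P(k | x) ∝ π_k f_k(x); normalise over all components.
Component likelihoods at x = 14.9 mm:
  L_I = 0.432458
  L_II = 0.0912799
  L_III = 5.30535e-07
Unnormalised posteriors:
  π_I·L_I = 0.21 × 0.432458 = 0.0908162
  π_II·L_II = 0.50 × 0.0912799 = 0.0456399
  π_III·L_III = 0.29 × 5.30535e-07 = 1.53855e-07
Normaliser: 0.0908162 + 0.0456399 + 1.53855e-07 = 0.136456
P(Setting II | data) ≈ 0.3345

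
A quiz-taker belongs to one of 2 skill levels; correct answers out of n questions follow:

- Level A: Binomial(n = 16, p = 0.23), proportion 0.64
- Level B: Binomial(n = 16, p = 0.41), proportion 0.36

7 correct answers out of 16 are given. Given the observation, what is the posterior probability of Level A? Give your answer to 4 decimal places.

Posterior ∝ prior × likelihood, so P(k | x) ∝ π_k f_k(x); normalise over all components.
Binomial probabilities:
  p_A = 0.0370627
  p_B = 0.193011
Unnormalised posteriors:
  π_A·p_A = 0.64 × 0.0370627 = 0.0237201
  π_B·p_B = 0.36 × 0.193011 = 0.0694838
Normaliser: 0.0237201 + 0.0694838 = 0.093204
So the posterior for Level A is 0.0237201 / 0.093204 ≈ 0.2545.

0.2545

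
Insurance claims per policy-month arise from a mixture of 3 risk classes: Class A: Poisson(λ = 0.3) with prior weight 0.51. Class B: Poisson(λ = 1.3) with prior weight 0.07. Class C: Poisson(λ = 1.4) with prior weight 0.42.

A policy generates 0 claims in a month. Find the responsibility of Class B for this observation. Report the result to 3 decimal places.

Apply Bayes' rule: the posterior for each component is proportional to its prior times its likelihood at x.
Poisson probabilities:
  L_A = e^(−0.3)·0.3^0/0! = 0.740818
  L_B = e^(−1.3)·1.3^0/0! = 0.272532
  L_C = e^(−1.4)·1.4^0/0! = 0.246597
Prior × likelihood for each component:
  π_A·L_A = 0.51 × 0.740818 = 0.377817
  π_B·L_B = 0.07 × 0.272532 = 0.0190772
  π_C·L_C = 0.42 × 0.246597 = 0.103571
Marginal: 0.377817 + 0.0190772 + 0.103571 = 0.500465
So the posterior for Class B is 0.0190772 / 0.500465 ≈ 0.038.

0.038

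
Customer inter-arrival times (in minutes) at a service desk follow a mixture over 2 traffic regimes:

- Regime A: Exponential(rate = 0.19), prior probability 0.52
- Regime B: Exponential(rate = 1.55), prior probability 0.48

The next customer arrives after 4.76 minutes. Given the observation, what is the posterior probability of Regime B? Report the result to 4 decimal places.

By Bayes' theorem, P(k | x) = π_k f_k(x) / Σ_j π_j f_j(x).
Evaluate each component's likelihood at the observed value:
  L_A = 0.19·e^(−0.19·4.76) = 0.19·e^(−0.9044) = 0.0769091
  L_B = 1.55·e^(−1.55·4.76) = 1.55·e^(−7.3780) = 0.000968516
Weight by the priors:
  π_A·L_A = 0.52 × 0.0769091 = 0.0399927
  π_B·L_B = 0.48 × 0.000968516 = 0.000464888
Marginal: 0.0399927 + 0.000464888 = 0.0404576
P(Regime B | x) = 0.000464888 / 0.0404576 ≈ 0.0115

0.0115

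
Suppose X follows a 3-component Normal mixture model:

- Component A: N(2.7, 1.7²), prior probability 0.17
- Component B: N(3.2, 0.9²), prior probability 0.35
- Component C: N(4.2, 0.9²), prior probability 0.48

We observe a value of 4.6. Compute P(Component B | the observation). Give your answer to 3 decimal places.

P(component k | x) = P(Z=k)·f_k(x) / marginal(x), where marginal(x) = Σ_j P(Z=j)·f_j(x).
Evaluate each component's likelihood at the observed value:
  f_A = 0.125665
  f_B = 0.132198
  f_C = 0.401582
Prior × likelihood for each component:
  P(Z=A)·f_A = 0.17 × 0.125665 = 0.0213631
  P(Z=B)·f_B = 0.35 × 0.132198 = 0.0462693
  P(Z=C)·f_C = 0.48 × 0.401582 = 0.192759
Sum: 0.0213631 + 0.0462693 + 0.192759 = 0.260392
Responsibility of Component B: 0.0462693 / 0.260392 ≈ 0.178

0.178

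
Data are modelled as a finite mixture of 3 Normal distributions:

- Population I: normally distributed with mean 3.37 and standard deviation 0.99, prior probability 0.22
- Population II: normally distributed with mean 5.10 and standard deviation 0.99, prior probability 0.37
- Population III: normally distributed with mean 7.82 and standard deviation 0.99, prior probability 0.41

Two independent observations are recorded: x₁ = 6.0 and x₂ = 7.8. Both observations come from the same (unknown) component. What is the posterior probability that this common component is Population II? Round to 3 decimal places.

Posterior ∝ prior × likelihood, so P(k | x) ∝ π_k f_k(x); normalise over all components.
Since both observations come from the same component, the likelihood for component k is f_k(x₁)·f_k(x₂).
  f_I = [0.0118248] × [1.80824e-05] = 2.1382e-07
  f_II = [0.266572] × [0.0097753] = 0.00260582
  f_III = [0.074369] × [0.40289] = 0.0299625
Multiply by the mixture weights:
  π_I·f_I = 0.22 × 2.1382e-07 = 4.70405e-08
  π_II·f_II = 0.37 × 0.00260582 = 0.000964153
  π_III·f_III = 0.41 × 0.0299625 = 0.0122846
Sum: 4.70405e-08 + 0.000964153 + 0.0122846 = 0.0132488
Responsibility of Population II: 0.000964153 / 0.0132488 ≈ 0.073

0.073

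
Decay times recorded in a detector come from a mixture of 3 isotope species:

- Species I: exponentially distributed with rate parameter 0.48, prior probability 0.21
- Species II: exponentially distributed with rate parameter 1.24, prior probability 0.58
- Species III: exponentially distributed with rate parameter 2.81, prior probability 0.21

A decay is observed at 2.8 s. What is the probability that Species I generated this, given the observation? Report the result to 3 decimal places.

0.538

The responsibility of component k is w_k f_k(x) divided by Σ_j w_j f_j(x).
Exponential densities:
  f_I = 0.48·e^(−0.48·2.8) = 0.48·e^(−1.3440) = 0.125184
  f_II = 1.24·e^(−1.24·2.8) = 1.24·e^(−3.4720) = 0.038508
  f_III = 2.81·e^(−2.81·2.8) = 2.81·e^(−7.8680) = 0.00107567
Prior × likelihood for each component:
  w_I·f_I = 0.21 × 0.125184 = 0.0262887
  w_II·f_II = 0.58 × 0.038508 = 0.0223347
  w_III·f_III = 0.21 × 0.00107567 = 0.00022589
Evidence: 0.0262887 + 0.0223347 + 0.00022589 = 0.0488492
P(Species I | the observation) = 0.0262887 / 0.0488492 ≈ 0.538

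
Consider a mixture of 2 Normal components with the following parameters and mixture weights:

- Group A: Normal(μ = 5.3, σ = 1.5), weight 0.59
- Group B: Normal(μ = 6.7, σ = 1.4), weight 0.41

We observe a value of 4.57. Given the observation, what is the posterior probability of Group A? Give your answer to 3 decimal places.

Posterior ∝ prior × likelihood, so P(k | x) ∝ π_k f_k(x); normalise over all components.
Component likelihoods at x = 4.57:
  p_A = 0.236259
  p_B = 0.0895657
Multiply by the mixture weights:
  π_A·p_A = 0.59 × 0.236259 = 0.139393
  π_B·p_B = 0.41 × 0.0895657 = 0.0367219
Normaliser: 0.139393 + 0.0367219 = 0.176115
P(Group A | data) = 0.139393 / 0.176115 ≈ 0.791

0.791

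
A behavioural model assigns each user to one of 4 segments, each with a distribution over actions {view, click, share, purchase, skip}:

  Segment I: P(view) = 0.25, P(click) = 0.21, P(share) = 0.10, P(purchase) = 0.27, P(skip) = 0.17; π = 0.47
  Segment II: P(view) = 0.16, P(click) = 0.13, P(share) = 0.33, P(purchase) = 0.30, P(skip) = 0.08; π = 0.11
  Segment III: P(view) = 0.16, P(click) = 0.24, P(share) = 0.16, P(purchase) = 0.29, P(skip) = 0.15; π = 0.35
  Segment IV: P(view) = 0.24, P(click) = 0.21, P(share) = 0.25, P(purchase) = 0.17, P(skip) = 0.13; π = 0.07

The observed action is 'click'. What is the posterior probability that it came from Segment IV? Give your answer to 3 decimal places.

0.069

P(component k | x) = w_k·f_k(x) / marginal(x), where marginal(x) = Σ_j w_j·f_j(x).
Component likelihoods at x = 'click':
  L_I = 0.21
  L_II = 0.13
  L_III = 0.24
  L_IV = 0.21
Unnormalised posteriors:
  w_I·L_I = 0.47 × 0.21 = 0.0987
  w_II·L_II = 0.11 × 0.13 = 0.0143
  w_III·L_III = 0.35 × 0.24 = 0.084
  w_IV·L_IV = 0.07 × 0.21 = 0.0147
Normaliser: 0.0987 + 0.0143 + 0.084 + 0.0147 = 0.2117
Responsibility of Segment IV: 0.0147 / 0.2117 ≈ 0.069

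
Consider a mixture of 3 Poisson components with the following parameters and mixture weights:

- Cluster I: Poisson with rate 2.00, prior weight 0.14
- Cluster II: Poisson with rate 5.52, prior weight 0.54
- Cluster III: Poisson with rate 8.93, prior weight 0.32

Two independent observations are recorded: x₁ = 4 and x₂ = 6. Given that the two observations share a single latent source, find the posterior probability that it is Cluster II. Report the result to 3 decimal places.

Posterior ∝ prior × likelihood, so P(k | x) ∝ P(Z=k) f_k(x); normalise over all components.
Since both observations come from the same component, the likelihood for component k is f_k(x₁)·f_k(x₂).
  f_I = [e^(−2.00)·2.00^4/4! = 0.0902235] × [0.0120298] = 0.00108537
  f_II = [e^(−5.52)·5.52^4/4! = 0.154967] × [0.157397] = 0.0243914
  f_III = [e^(−8.93)·8.93^4/4! = 0.0350707] × [0.0932237] = 0.00326943
Prior × likelihood for each component:
  P(Z=I)·f_I = 0.14 × 0.00108537 = 0.000151952
  P(Z=II)·f_II = 0.54 × 0.0243914 = 0.0131713
  P(Z=III)·f_III = 0.32 × 0.00326943 = 0.00104622
Marginal: 0.000151952 + 0.0131713 + 0.00104622 = 0.0143695
So the posterior for Cluster II is 0.0131713 / 0.0143695 ≈ 0.917.

0.917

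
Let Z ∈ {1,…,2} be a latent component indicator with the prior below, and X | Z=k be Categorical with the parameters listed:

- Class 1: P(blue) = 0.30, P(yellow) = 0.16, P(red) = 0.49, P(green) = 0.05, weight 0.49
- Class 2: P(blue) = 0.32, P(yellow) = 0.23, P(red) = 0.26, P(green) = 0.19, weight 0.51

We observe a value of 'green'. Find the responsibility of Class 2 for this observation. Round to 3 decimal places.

0.798

By Bayes' theorem, P(k | x) = π_k f_k(x) / Σ_j π_j f_j(x).
Evaluate each component's likelihood at the observed value:
  p_1 = P(green | comp) = 0.05
  p_2 = P(green | comp) = 0.19
Prior × likelihood for each component:
  π_1·p_1 = 0.49 × 0.05 = 0.0245
  π_2·p_2 = 0.51 × 0.19 = 0.0969
Denominator: 0.0245 + 0.0969 = 0.1214
So the posterior for Class 2 is 0.0969 / 0.1214 ≈ 0.798.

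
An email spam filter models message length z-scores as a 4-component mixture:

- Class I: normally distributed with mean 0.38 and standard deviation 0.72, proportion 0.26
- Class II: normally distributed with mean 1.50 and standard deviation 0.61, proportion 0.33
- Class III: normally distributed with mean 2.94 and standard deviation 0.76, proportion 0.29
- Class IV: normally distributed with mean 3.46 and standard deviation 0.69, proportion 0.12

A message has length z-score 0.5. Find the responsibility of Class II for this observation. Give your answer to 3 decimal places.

The responsibility of component k is π_k f_k(x) divided by Σ_j π_j f_j(x).
Evaluate each component's likelihood at the observed value:
  f_I = (1/(0.72·√(2π)))·exp(−(0.5−0.38)²/(2·0.72²)) = 0.554087·exp(-0.01389) = 0.546444
  f_II = (1/(0.61·√(2π)))·exp(−(0.5−1.50)²/(2·0.61²)) = 0.654004·exp(-1.34372) = 0.170611
  f_III = (1/(0.76·√(2π)))·exp(−(0.5−2.94)²/(2·0.76²)) = 0.524924·exp(-5.15374) = 0.00303288
  f_IV = (1/(0.69·√(2π)))·exp(−(0.5−3.46)²/(2·0.69²)) = 0.578177·exp(-9.20143) = 5.83353e-05
Prior × likelihood for each component:
  π_I·f_I = 0.26 × 0.546444 = 0.142075
  π_II·f_II = 0.33 × 0.170611 = 0.0563018
  π_III·f_III = 0.29 × 0.00303288 = 0.000879536
  π_IV·f_IV = 0.12 × 5.83353e-05 = 7.00024e-06
Normaliser: 0.142075 + 0.0563018 + 0.000879536 + 7.00024e-06 = 0.199264
Responsibility of Class II: 0.0563018 / 0.199264 ≈ 0.283

0.283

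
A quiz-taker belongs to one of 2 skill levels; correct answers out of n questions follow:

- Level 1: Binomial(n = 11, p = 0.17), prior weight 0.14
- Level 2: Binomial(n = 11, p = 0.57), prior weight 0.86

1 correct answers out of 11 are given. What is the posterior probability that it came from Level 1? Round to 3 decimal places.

0.972

By Bayes' theorem, P(k | x) = π_k f_k(x) / Σ_j π_j f_j(x).
Evaluate each component's likelihood at the observed value:
  f_1 = C(11,1)·0.17^1·0.83^10 = 11·0.17·0.15516 = 0.29015
  f_2 = C(11,1)·0.57^1·0.43^10 = 11·0.57·0.000216115 = 0.00135504
Weight by the priors:
  π_1·f_1 = 0.14 × 0.29015 = 0.040621
  π_2·f_2 = 0.86 × 0.00135504 = 0.00116533
Marginal: 0.040621 + 0.00116533 = 0.0417863
P(Level 1 | 1 correct answers out of 11) ≈ 0.972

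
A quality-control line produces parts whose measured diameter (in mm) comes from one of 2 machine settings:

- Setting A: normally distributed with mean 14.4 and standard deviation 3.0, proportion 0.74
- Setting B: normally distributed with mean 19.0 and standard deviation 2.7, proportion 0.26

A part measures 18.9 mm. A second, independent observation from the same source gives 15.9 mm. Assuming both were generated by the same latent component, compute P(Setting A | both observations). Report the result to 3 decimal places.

0.561

The responsibility of component k is P(Z=k) f_k(x) divided by Σ_j P(Z=j) f_j(x).
Since both observations come from the same component, the likelihood for component k is f_k(x₁)·f_k(x₂).
  p_A = [(1/(3.0·√(2π)))·exp(−(18.9−14.4)²/(2·3.0²)) = 0.132981·exp(-1.12500) = 0.0431725] × [0.117355] = 0.00506652
  p_B = [(1/(2.7·√(2π)))·exp(−(18.9−19.0)²/(2·2.7²)) = 0.147756·exp(-0.00069) = 0.147655] × [0.0764352] = 0.011286
Multiply by the mixture weights:
  P(Z=A)·p_A = 0.74 × 0.00506652 = 0.00374922
  P(Z=B)·p_B = 0.26 × 0.011286 = 0.00293437
Normaliser: 0.00374922 + 0.00293437 = 0.00668359
P(Setting A | x) = 0.00374922 / 0.00668359 ≈ 0.561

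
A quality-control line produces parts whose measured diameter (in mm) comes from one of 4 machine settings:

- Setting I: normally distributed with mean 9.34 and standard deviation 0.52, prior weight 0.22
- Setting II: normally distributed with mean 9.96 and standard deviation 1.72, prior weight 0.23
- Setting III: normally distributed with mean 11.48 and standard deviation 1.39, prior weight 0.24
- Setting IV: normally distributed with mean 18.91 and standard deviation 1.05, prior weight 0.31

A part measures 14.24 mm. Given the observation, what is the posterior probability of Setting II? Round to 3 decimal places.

0.201

The responsibility of component k is w_k f_k(x) divided by Σ_j w_j f_j(x).
Normal densities:
  L_I = (1/(0.52·√(2π)))·exp(−(14.24−9.34)²/(2·0.52²)) = 0.767197·exp(-44.39719) = 4.01284e-20
  L_II = (1/(1.72·√(2π)))·exp(−(14.24−9.96)²/(2·1.72²)) = 0.231943·exp(-3.09600) = 0.0104908
  L_III = (1/(1.39·√(2π)))·exp(−(14.24−11.48)²/(2·1.39²)) = 0.287009·exp(-1.97133) = 0.0399723
  L_IV = (1/(1.05·√(2π)))·exp(−(14.24−18.91)²/(2·1.05²)) = 0.379945·exp(-9.89066) = 1.92426e-05
Prior × likelihood for each component:
  w_I·L_I = 0.22 × 4.01284e-20 = 8.82826e-21
  w_II·L_II = 0.23 × 0.0104908 = 0.00241287
  w_III·L_III = 0.24 × 0.0399723 = 0.00959335
  w_IV·L_IV = 0.31 × 1.92426e-05 = 5.96519e-06
Marginal: 8.82826e-21 + 0.00241287 + 0.00959335 + 5.96519e-06 = 0.0120122
P(Setting II | data) ≈ 0.201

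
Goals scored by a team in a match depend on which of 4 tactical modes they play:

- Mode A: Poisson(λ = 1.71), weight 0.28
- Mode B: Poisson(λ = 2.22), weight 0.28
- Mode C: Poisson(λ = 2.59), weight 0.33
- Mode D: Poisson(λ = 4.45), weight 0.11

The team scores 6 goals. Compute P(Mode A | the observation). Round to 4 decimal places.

0.0566

The responsibility of component k is w_k f_k(x) divided by Σ_j w_j f_j(x).
Poisson probabilities:
  p_A = 0.00628059
  p_B = 0.0180572
  p_C = 0.0314516
  p_D = 0.125955
Unnormalised posteriors:
  w_A·p_A = 0.28 × 0.00628059 = 0.00175857
  w_B·p_B = 0.28 × 0.0180572 = 0.00505603
  w_C·p_C = 0.33 × 0.0314516 = 0.010379
  w_D·p_D = 0.11 × 0.125955 = 0.0138551
Denominator: 0.00175857 + 0.00505603 + 0.010379 + 0.0138551 = 0.0310487
Responsibility of Mode A: 0.00175857 / 0.0310487 ≈ 0.0566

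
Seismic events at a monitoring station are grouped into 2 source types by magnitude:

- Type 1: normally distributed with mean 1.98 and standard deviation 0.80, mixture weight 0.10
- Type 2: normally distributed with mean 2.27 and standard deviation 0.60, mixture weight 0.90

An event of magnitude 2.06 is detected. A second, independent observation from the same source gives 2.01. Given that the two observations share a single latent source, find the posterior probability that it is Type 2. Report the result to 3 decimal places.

0.932

The responsibility of component k is w_k f_k(x) divided by Σ_j w_j f_j(x).
Since both observations come from the same component, the likelihood for component k is f_k(x₁)·f_k(x₂).
  L_1 = [(1/(0.80·√(2π)))·exp(−(2.06−1.98)²/(2·0.80²)) = 0.498678·exp(-0.00500) = 0.496191] × [0.498327] = 0.247265
  L_2 = [(1/(0.60·√(2π)))·exp(−(2.06−2.27)²/(2·0.60²)) = 0.664904·exp(-0.06125) = 0.625401] × [0.605318] = 0.378566
Multiply by the mixture weights:
  w_1·L_1 = 0.10 × 0.247265 = 0.0247265
  w_2·L_2 = 0.90 × 0.378566 = 0.340709
Sum: 0.0247265 + 0.340709 = 0.365436
So the posterior for Type 2 is 0.340709 / 0.365436 ≈ 0.932.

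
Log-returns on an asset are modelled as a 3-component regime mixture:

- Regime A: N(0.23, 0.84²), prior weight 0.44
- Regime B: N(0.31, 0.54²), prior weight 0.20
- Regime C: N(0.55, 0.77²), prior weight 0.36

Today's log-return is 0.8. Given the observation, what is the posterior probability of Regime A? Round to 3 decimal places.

Posterior ∝ prior × likelihood, so P(k | x) ∝ P(Z=k) f_k(x); normalise over all components.
Normal densities:
  f_A = 0.377262
  f_B = 0.489463
  f_C = 0.491506
Multiply by the mixture weights:
  P(Z=A)·f_A = 0.44 × 0.377262 = 0.165995
  P(Z=B)·f_B = 0.20 × 0.489463 = 0.0978926
  P(Z=C)·f_C = 0.36 × 0.491506 = 0.176942
Sum: 0.165995 + 0.0978926 + 0.176942 = 0.44083
Responsibility of Regime A: 0.165995 / 0.44083 ≈ 0.377

0.377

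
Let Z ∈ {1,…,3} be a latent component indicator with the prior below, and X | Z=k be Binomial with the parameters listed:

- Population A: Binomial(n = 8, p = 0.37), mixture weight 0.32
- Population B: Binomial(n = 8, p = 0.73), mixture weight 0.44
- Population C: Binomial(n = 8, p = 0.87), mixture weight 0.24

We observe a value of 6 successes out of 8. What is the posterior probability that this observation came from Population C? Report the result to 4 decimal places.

By Bayes' theorem, P(k | x) = w_k f_k(x) / Σ_j w_j f_j(x).
Component likelihoods at x = 6 successes out of 8:
  f_A = C(8,6)·0.37^6·0.63^2 = 28·0.00256573·0.3969 = 0.0285134
  f_B = C(8,6)·0.73^6·0.27^2 = 28·0.151334·0.0729 = 0.308903
  f_C = C(8,6)·0.87^6·0.13^2 = 28·0.433626·0.0169 = 0.205192
Unnormalised posteriors:
  w_A·f_A = 0.32 × 0.0285134 = 0.0091243
  w_B·f_B = 0.44 × 0.308903 = 0.135918
  w_C·f_C = 0.24 × 0.205192 = 0.0492461
Evidence: 0.0091243 + 0.135918 + 0.0492461 = 0.194288
Responsibility of Population C: 0.0492461 / 0.194288 ≈ 0.2535

0.2535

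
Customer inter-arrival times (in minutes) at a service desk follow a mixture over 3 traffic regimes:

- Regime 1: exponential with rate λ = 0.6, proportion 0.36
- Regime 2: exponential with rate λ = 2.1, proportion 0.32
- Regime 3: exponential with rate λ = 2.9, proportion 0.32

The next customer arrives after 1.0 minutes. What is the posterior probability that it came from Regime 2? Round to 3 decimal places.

0.327

The responsibility of component k is π_k f_k(x) divided by Σ_j π_j f_j(x).
Component likelihoods at x = 1.0 minutes:
  p_1 = 0.6·e^(−0.6·1.0) = 0.6·e^(−0.6000) = 0.329287
  p_2 = 2.1·e^(−2.1·1.0) = 2.1·e^(−2.1000) = 0.257158
  p_3 = 2.9·e^(−2.9·1.0) = 2.9·e^(−2.9000) = 0.159567
Multiply by the mixture weights:
  π_1·p_1 = 0.36 × 0.329287 = 0.118543
  π_2·p_2 = 0.32 × 0.257158 = 0.0822907
  π_3·p_3 = 0.32 × 0.159567 = 0.0510615
Sum: 0.118543 + 0.0822907 + 0.0510615 = 0.251896
P(Regime 2 | data) ≈ 0.327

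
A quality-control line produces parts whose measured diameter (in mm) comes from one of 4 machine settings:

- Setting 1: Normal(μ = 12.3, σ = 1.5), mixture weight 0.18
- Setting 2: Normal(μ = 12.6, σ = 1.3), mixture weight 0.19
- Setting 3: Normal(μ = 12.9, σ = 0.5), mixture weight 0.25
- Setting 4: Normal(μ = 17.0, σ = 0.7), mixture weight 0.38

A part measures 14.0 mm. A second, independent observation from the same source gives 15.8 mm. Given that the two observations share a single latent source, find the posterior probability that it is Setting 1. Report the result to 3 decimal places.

Apply Bayes' rule: the posterior for each component is proportional to its prior times its likelihood at x.
Since both observations come from the same component, the likelihood for component k is f_k(x₁)·f_k(x₂).
  L_1 = [(1/(1.5·√(2π)))·exp(−(14.0−12.3)²/(2·1.5²)) = 0.265962·exp(-0.64222) = 0.139928] × [0.0174813] = 0.00244612
  L_2 = [(1/(1.3·√(2π)))·exp(−(14.0−12.6)²/(2·1.3²)) = 0.306879·exp(-0.57988) = 0.171841] × [0.0148332] = 0.00254895
  L_3 = [(1/(0.5·√(2π)))·exp(−(14.0−12.9)²/(2·0.5²)) = 0.797885·exp(-2.42000) = 0.0709492] × [3.95464e-08] = 2.80578e-09
  L_4 = [(1/(0.7·√(2π)))·exp(−(14.0−17.0)²/(2·0.7²)) = 0.569918·exp(-9.18367) = 5.8532e-05] × [0.131119] = 7.67465e-06
Weight by the priors:
  π_1·L_1 = 0.18 × 0.00244612 = 0.000440302
  π_2·L_2 = 0.19 × 0.00254895 = 0.000484301
  π_3·L_3 = 0.25 × 2.80578e-09 = 7.01446e-10
  π_4·L_4 = 0.38 × 7.67465e-06 = 2.91637e-06
Denominator: 0.000440302 + 0.000484301 + 7.01446e-10 + 2.91637e-06 = 0.00092752
P(Setting 1 | x₁, x₂) ≈ 0.475

0.475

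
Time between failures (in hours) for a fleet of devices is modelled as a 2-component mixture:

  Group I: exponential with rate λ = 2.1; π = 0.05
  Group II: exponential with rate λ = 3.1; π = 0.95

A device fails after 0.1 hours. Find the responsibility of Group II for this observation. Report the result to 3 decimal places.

P(component k | x) = w_k·f_k(x) / marginal(x), where marginal(x) = Σ_j w_j·f_j(x).
Evaluate each component's likelihood at the observed value:
  p_I = 2.1·e^(−2.1·0.1) = 2.1·e^(−0.2100) = 1.70223
  p_II = 3.1·e^(−3.1·0.1) = 3.1·e^(−0.3100) = 2.27369
Multiply by the mixture weights:
  w_I·p_I = 0.05 × 1.70223 = 0.0851113
  w_II·p_II = 0.95 × 2.27369 = 2.16
Evidence: 0.0851113 + 2.16 = 2.24511
So the posterior for Group II is 2.16 / 2.24511 ≈ 0.962.

0.962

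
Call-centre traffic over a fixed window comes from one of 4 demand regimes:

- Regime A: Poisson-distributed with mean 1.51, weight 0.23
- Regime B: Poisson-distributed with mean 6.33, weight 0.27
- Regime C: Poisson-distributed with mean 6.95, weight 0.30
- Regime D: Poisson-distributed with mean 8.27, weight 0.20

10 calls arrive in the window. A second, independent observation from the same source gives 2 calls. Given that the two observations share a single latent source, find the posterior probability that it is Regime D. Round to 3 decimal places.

Posterior ∝ prior × likelihood, so P(k | x) ∝ π_k f_k(x); normalise over all components.
Since both observations come from the same component, the likelihood for component k is f_k(x₁)·f_k(x₂).
  L_A = [3.75165e-06] × [0.251848] = 9.44846e-07
  L_B = [0.0507213] × [0.0357021] = 0.00181085
  L_C = [0.0694606] × [0.0231522] = 0.00160817
  L_D = [0.105603] × [0.00875721] = 0.000924788
Prior × likelihood for each component:
  π_A·L_A = 0.23 × 9.44846e-07 = 2.17315e-07
  π_B·L_B = 0.27 × 0.00181085 = 0.00048893
  π_C·L_C = 0.30 × 0.00160817 = 0.00048245
  π_D·L_D = 0.20 × 0.000924788 = 0.000184958
Normaliser: 2.17315e-07 + 0.00048893 + 0.00048245 + 0.000184958 = 0.00115656
P(Regime D | x₁,x₂) = 0.000184958 / 0.00115656 ≈ 0.160

0.160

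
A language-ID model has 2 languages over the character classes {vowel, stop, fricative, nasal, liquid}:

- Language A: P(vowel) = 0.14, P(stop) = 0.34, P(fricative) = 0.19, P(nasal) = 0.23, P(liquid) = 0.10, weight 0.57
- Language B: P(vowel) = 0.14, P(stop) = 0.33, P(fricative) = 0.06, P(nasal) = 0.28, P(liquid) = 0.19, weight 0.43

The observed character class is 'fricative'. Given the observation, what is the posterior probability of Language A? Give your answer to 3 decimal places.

0.808

Apply Bayes' rule: the posterior for each component is proportional to its prior times its likelihood at x.
Component likelihoods at x = 'fricative':
  p_A = 0.19
  p_B = 0.06
Prior × likelihood for each component:
  w_A·p_A = 0.57 × 0.19 = 0.1083
  w_B·p_B = 0.43 × 0.06 = 0.0258
Sum: 0.1083 + 0.0258 = 0.1341
P(Language A | 'fricative') ≈ 0.808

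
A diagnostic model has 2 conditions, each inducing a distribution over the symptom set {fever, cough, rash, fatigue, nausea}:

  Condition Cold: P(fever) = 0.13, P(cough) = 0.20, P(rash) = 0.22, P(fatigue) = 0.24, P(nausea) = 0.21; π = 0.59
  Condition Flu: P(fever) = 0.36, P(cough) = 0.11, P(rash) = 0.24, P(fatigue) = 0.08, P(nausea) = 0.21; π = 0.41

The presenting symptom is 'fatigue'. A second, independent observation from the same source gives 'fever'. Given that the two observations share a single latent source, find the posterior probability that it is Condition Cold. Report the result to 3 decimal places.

The responsibility of component k is P(Z=k) f_k(x) divided by Σ_j P(Z=j) f_j(x).
Since both observations come from the same component, the likelihood for component k is f_k(x₁)·f_k(x₂).
  L_Cold = [P(fatigue | comp) = 0.24] × [0.13] = 0.0312
  L_Flu = [P(fatigue | comp) = 0.08] × [0.36] = 0.0288
Multiply by the mixture weights:
  P(Z=Cold)·L_Cold = 0.59 × 0.0312 = 0.018408
  P(Z=Flu)·L_Flu = 0.41 × 0.0288 = 0.011808
Marginal: 0.018408 + 0.011808 = 0.030216
Responsibility of Condition Cold: 0.018408 / 0.030216 ≈ 0.609

0.609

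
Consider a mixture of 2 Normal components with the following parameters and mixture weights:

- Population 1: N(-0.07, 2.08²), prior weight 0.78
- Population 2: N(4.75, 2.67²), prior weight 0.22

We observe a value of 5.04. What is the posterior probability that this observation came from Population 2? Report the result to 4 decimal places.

0.8171

The responsibility of component k is w_k f_k(x) divided by Σ_j w_j f_j(x).
Evaluate each component's likelihood at the observed value:
  f_1 = 0.00938099
  f_2 = 0.148538
Weight by the priors:
  w_1·f_1 = 0.78 × 0.00938099 = 0.00731718
  w_2·f_2 = 0.22 × 0.148538 = 0.0326783
Evidence: 0.00731718 + 0.0326783 = 0.0399955
P(Population 2 | data) = 0.0326783 / 0.0399955 ≈ 0.8171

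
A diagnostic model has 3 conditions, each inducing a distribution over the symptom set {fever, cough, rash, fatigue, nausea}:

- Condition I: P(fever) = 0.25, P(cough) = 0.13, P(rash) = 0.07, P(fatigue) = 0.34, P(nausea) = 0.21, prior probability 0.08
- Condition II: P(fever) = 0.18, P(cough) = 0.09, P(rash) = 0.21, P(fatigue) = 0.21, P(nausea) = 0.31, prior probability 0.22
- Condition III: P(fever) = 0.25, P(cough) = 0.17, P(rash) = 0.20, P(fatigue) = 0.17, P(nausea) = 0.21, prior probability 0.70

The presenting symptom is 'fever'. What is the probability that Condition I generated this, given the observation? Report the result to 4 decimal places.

The responsibility of component k is w_k f_k(x) divided by Σ_j w_j f_j(x).
Categorical probabilities:
  L_I = P(fever | comp) = 0.25
  L_II = P(fever | comp) = 0.18
  L_III = P(fever | comp) = 0.25
Weight by the priors:
  w_I·L_I = 0.08 × 0.25 = 0.02
  w_II·L_II = 0.22 × 0.18 = 0.0396
  w_III·L_III = 0.70 × 0.25 = 0.175
Denominator: 0.02 + 0.0396 + 0.175 = 0.2346
P(Condition I | 'fever') ≈ 0.0853

0.0853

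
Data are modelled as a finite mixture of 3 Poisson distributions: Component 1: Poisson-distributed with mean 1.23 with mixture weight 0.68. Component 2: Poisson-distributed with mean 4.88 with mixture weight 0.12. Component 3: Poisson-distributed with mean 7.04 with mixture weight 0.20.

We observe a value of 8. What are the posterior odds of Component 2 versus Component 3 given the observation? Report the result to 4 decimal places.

0.2773

Posterior odds = (π_i f_i(x)) / (π_j f_j(x)); the normalising sum cancels.
Evaluate each component's likelihood at the observed value:
  L_1 = e^(−1.23)·1.23^8/8! = 3.79785e-05
  L_2 = e^(−4.88)·4.88^8/8! = 0.0606012
  L_3 = e^(−7.04)·7.04^8/8! = 0.131108
Posterior odds = (π_2·L_2) / (π_3·L_3) = (0.12·0.0606012) / (0.20·0.131108) = 0.00727214 / 0.0262215 ≈ 0.2773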